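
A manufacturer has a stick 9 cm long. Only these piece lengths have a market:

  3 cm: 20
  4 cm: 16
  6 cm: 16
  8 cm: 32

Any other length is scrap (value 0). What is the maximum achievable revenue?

60

Consider every possible first cut. best[k] is the best of p[i]+best[k−i] over all sellable i≤k.
best[1] = 0
best[2] = 0
best[3] = 20
best[4] = max(20+0, 16+0) = 20
best[5] = max(20+0, 16+0) = 20
best[6] = max(20+20, 16+0, 16+0) = 40
best[7] = max(20+20, 16+20, 16+0) = 40
best[8] = max(20+20, 16+20, 16+0, 32+0) = 40
best[9] = max(20+40, 16+20, 16+20, 32+0) = 60
One optimal cutting: 3 + 3 + 3 → 60.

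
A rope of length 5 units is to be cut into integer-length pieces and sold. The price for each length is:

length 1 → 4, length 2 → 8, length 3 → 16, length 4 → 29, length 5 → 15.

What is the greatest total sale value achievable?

33

Build best[k] bottom-up: best[k] = max over allowed piece i of (p[i] + best[k−i]).
best[1] = 4
best[2] = 8  (first piece 1, then best[1]=4)
best[3] = 16
best[4] = 29
best[5] = 33  (first piece 1, then best[4]=29)
One optimal cutting: 4 + 1 → 29 + 4 = 33.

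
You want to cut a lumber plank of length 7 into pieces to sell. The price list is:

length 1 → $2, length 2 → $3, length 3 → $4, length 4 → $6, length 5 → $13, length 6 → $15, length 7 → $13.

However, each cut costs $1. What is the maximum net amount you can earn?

16

Build v[k] bottom-up: v[k] = max over allowed piece i of (p[i] + v[k−i]) − 1 per cut.
v[1] = 2
v[2] = max(2+2-1, 3+0) = 3
v[3] = max(2+3-1, 3+2-1, 4+0) = 4
v[4] = max(2+4-1, 3+3-1, 4+2-1, 6+0) = 6
v[5] = max(2+6-1, 3+4-1, 4+3-1, 6+2-1, 13+0) = 13
v[6] = max(2+13-1, 3+6-1, 4+4-1, 6+3-1, 13+2-1, 15+0) = 15
v[7] = max(2+15-1, 3+13-1, 4+6-1, …, 15+2-1, 13+0) = 16
One optimal plan: pieces 6 + 1 (1 cut) → $17 − $1 = $16.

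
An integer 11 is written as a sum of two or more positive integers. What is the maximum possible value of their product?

54

Fill m[k] for k=2..11: at each k try every first piece i and multiply by the better of (k−i) uncut or m[k−i].
m[2] = 1*max(1,0) = 1*1 = 1
m[3] = max(1*2, 2*1) = 2
m[4] = max(1*3, 2*2, 3*1) = 4
m[5] = max(1*4, 2*3, 3*2, 4*1) = 6
m[6] = max(1*6, 2*4, 3*3, 4*2, 5*1) = 9
m[7] = max(1*9, 2*6, 3*4, 4*3, 5*2, 6*1) = 12
m[8] = max(1*12, 2*9, 3*6, …, 6*2, 7*1) = 18
m[9] = max(1*18, 2*12, 3*9, …, 7*2, 8*1) = 27
m[10] = max(1*27, 2*18, 3*12, …, 8*2, 9*1) = 36
m[11] = max(1*36, 2*27, 3*18, …, 9*2, 10*1) = 54
One optimal split: 3 + 3 + 3 + 2; product 3*3*3*2 = 54.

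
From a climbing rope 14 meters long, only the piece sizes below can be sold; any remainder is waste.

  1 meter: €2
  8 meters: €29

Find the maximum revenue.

41

Consider every possible first cut. r[k] is the best of p[i]+r[k−i] over all sellable i≤k.
r[1] = 2
r[2] = 4  (first piece 1, then r[1]=2)
r[3] = 6  (first piece 1, then r[2]=4)
r[4] = 8  (first piece 1, then r[3]=6)
r[5] = 10  (first piece 1, then r[4]=8)
r[6] = 12  (first piece 1, then r[5]=10)
r[7] = 14  (first piece 1, then r[6]=12)
r[8] = max(2+14, 29+0) = 29
r[9] = max(2+29, 29+2) = 31
r[10] = max(2+31, 29+4) = 33
r[11] = max(2+33, 29+6) = 35
r[12] = max(2+35, 29+8) = 37
r[13] = max(2+37, 29+10) = 39
r[14] = max(2+39, 29+12) = 41
One optimal cutting: 8 + 1 + 1 + 1 + 1 + 1 + 1 → €41.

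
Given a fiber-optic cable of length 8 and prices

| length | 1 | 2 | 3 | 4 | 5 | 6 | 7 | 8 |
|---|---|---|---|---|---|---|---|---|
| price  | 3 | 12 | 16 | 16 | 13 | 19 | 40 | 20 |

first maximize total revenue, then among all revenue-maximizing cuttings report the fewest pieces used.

4

Let r[k] be the best obtainable value from length k. For each k, try every first piece i and keep the best of price[i] + r[k−i].
r[1] = 3
r[2] = max(3+3, 12+0) = 12
r[3] = max(3+12, 12+3, 16+0) = 16
r[4] = max(3+16, 12+12, 16+3, 16+0) = 24
r[5] = max(3+24, 12+16, 16+12, 16+3, 13+0) = 28
r[6] = max(3+28, 12+24, 16+16, 16+12, 13+3, 19+0) = 36
r[7] = max(3+36, 12+28, 16+24, …, 19+3, 40+0) = 40
r[8] = max(3+40, 12+36, 16+28, …, 40+3, 20+0) = 48
Maximum revenue is $48.
Now minimize piece count subject to staying optimal: for each k, pieces[k] = 1 + min over i with p[i]+r[k−i]=r[k] of pieces[k−i].
pieces[5] = 2
pieces[6] = 3
pieces[7] = 1
pieces[8] = 4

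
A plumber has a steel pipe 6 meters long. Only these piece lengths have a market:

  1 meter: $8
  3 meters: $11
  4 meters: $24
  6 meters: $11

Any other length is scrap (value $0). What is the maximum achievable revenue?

Consider every possible first cut. f[k] is the best of p[i]+f[k−i] over all sellable i≤k.
f[1] = 8
f[2] = 16  (first piece 1, then f[1]=8)
f[3] = max(8+16, 11+0) = 24
f[4] = max(8+24, 11+8, 24+0) = 32
f[5] = max(8+32, 11+16, 24+8) = 40
f[6] = max(8+40, 11+24, 24+16, 11+0) = 48
One optimal cutting: 1 + 1 + 1 + 1 + 1 + 1 → $48.

48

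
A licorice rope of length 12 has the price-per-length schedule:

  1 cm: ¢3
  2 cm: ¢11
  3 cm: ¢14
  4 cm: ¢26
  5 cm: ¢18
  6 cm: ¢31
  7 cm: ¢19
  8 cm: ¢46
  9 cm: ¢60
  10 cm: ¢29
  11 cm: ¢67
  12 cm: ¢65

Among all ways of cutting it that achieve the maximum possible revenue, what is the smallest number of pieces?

Consider every possible first cut. r[k] is the best of p[i]+r[k−i] over all sellable i≤k.
r[1] = 3
r[2] = 11
r[3] = 14  (first piece 1, then r[2]=11)
r[4] = 26
r[5] = 29  (first piece 1, then r[4]=26)
r[6] = 37  (first piece 2, then r[4]=26)
r[7] = 40  (first piece 1, then r[6]=37)
r[8] = 52  (first piece 4, then r[4]=26)
r[9] = 60
r[10] = 63  (first piece 1, then r[9]=60)
r[11] = 71  (first piece 2, then r[9]=60)
r[12] = 78  (first piece 4, then r[8]=52)
Maximum revenue is ¢78.
Now minimize piece count subject to staying optimal: for each k, pieces[k] = 1 + min over i with p[i]+r[k−i]=r[k] of pieces[k−i].
pieces[9] = 1
pieces[10] = 2
pieces[11] = 2
pieces[12] = 3

3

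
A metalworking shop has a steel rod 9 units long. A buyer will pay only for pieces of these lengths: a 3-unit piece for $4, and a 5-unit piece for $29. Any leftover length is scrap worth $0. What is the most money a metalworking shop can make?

Let f[k] be the best obtainable value from length k. For each k, try every first piece i and keep the best of price[i] + f[k−i].
f[1] = 0
f[2] = 0
f[3] = 4
f[4] = 4
f[5] = 29
f[6] = 29
f[7] = 29
f[8] = 33  (first piece 3, then f[5]=29)
f[9] = 33
One optimal cutting: pieces 5 + 3 with 1 unit of scrap → $33.

33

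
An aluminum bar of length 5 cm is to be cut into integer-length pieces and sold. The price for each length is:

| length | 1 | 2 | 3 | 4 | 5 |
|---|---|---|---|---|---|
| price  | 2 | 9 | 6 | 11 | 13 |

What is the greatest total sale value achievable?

Let best[k] be the best obtainable value from length k. For each k, try every first piece i and keep the best of price[i] + best[k−i].
best[1] = 2
best[2] = 9
best[3] = 11  (first piece 1, then best[2]=9)
best[4] = 18  (first piece 2, then best[2]=9)
best[5] = 20  (first piece 1, then best[4]=18)
One optimal cutting: 2 + 2 + 1 → $9 + $9 + $2 = $20.

20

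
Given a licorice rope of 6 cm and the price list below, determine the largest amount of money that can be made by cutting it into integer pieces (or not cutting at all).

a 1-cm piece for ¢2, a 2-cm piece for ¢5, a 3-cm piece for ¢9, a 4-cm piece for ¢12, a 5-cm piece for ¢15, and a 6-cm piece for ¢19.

19

Build best[k] bottom-up: best[k] = max over allowed piece i of (p[i] + best[k−i]).
best[1] = 2
best[2] = 5
best[3] = 9
best[4] = 12
best[5] = 15
best[6] = 19
Best is to sell the whole 6-cm piece uncut for ¢19.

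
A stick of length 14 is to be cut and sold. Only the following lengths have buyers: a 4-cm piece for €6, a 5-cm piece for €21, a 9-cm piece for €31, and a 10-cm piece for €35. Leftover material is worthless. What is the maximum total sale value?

Build r[k] bottom-up: r[k] = max over allowed piece i of (p[i] + r[k−i]).
r[1] = 0
r[2] = 0
r[3] = 0
r[4] = 6
r[5] = 21
r[6] = 21
r[7] = 21
r[8] = 21
r[9] = 31
r[10] = 42  (first piece 5, then r[5]=21)
r[11] = 42
r[12] = 42
r[13] = 42
r[14] = 52  (first piece 5, then r[9]=31)
One optimal cutting: 9 + 5 → €52.

52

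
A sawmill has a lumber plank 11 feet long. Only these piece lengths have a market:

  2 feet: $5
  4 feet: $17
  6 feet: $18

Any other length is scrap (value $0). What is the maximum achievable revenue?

39

Consider every possible first cut. best[k] is the best of p[i]+best[k−i] over all sellable i≤k.
best[1] = 0
best[2] = 5
best[3] = 5
best[4] = 17
best[5] = 17
best[6] = 22  (first piece 2, then best[4]=17)
best[7] = 22
best[8] = 34  (first piece 4, then best[4]=17)
best[9] = 34
best[10] = 39  (first piece 2, then best[8]=34)
best[11] = 39
One optimal cutting: pieces 4 + 4 + 2 with 1 foot of scrap → $39.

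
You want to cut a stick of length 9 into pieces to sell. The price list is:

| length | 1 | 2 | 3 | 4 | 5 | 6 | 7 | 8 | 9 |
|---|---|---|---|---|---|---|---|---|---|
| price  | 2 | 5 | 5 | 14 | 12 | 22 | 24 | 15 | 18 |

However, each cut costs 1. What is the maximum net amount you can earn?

28

Build net[k] bottom-up: net[k] = max over allowed piece i of (p[i] + net[k−i]) − 1 per cut.
net[1] = 2
net[2] = 5
net[3] = 6  (first piece 1, then net[2]=5)
net[4] = 14
net[5] = 15  (first piece 1, then net[4]=14)
net[6] = 22
net[7] = 24
net[8] = 27  (first piece 4, then net[4]=14)
net[9] = 28  (first piece 1, then net[8]=27)
One optimal plan: pieces 4 + 4 + 1 (2 cuts) → 30 − 2 = 28.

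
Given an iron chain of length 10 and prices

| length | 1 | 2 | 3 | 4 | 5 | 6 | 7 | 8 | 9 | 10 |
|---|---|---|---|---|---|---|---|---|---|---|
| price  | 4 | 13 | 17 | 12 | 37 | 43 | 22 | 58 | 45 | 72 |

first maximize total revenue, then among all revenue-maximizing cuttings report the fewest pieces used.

2

Consider every possible first cut. r[k] is the best of p[i]+r[k−i] over all sellable i≤k.
r[1] = 4
r[2] = 13
r[3] = 17  (first piece 1, then r[2]=13)
r[4] = 26  (first piece 2, then r[2]=13)
r[5] = 37
r[6] = 43
r[7] = 50  (first piece 2, then r[5]=37)
r[8] = 58
r[9] = 63  (first piece 2, then r[7]=50)
r[10] = 74  (first piece 5, then r[5]=37)
Maximum revenue is $74.
Now minimize piece count subject to staying optimal: for each k, pieces[k] = 1 + min over i with p[i]+r[k−i]=r[k] of pieces[k−i].
pieces[7] = 2
pieces[8] = 1
pieces[9] = 3
pieces[10] = 2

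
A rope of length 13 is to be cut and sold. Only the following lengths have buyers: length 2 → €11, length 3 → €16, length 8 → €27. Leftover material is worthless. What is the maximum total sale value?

Let r[k] be the best obtainable value from length k. For each k, try every first piece i and keep the best of price[i] + r[k−i].
r[1] = 0
r[2] = 11
r[3] = 16
r[4] = 22  (first piece 2, then r[2]=11)
r[5] = 27  (first piece 2, then r[3]=16)
r[6] = 33  (first piece 2, then r[4]=22)
r[7] = 38  (first piece 2, then r[5]=27)
r[8] = 44  (first piece 2, then r[6]=33)
r[9] = 49  (first piece 2, then r[7]=38)
r[10] = 55  (first piece 2, then r[8]=44)
r[11] = 60  (first piece 2, then r[9]=49)
r[12] = 66  (first piece 2, then r[10]=55)
r[13] = 71  (first piece 2, then r[11]=60)
One optimal cutting: 3 + 2 + 2 + 2 + 2 + 2 → €71.

71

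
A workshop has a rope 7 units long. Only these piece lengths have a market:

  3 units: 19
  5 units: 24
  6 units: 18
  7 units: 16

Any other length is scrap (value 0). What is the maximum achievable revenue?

Let r[k] be the best obtainable value from length k. For each k, try every first piece i and keep the best of price[i] + r[k−i].
r[1] = 0
r[2] = 0
r[3] = 19
r[4] = 19
r[5] = 24
r[6] = 38  (first piece 3, then r[3]=19)
r[7] = 38
One optimal cutting: pieces 3 + 3 with 1 unit of scrap → 38.

38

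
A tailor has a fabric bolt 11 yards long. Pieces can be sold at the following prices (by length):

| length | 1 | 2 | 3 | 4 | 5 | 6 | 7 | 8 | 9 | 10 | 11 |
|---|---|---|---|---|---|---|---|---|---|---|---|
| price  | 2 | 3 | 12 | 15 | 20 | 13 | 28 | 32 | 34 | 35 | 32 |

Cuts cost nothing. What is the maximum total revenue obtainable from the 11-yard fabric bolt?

Consider every possible first cut. v[k] is the best of p[i]+v[k−i] over all sellable i≤k.
v[1] = 2
v[2] = 4  (first piece 1, then v[1]=2)
v[3] = 12
v[4] = 15
v[5] = 20
v[6] = 24  (first piece 3, then v[3]=12)
v[7] = 28
v[8] = 32  (first piece 3, then v[5]=20)
v[9] = 36  (first piece 3, then v[6]=24)
v[10] = 40  (first piece 3, then v[7]=28)
v[11] = 44  (first piece 3, then v[8]=32)
One optimal cutting: 5 + 3 + 3 → $20 + $12 + $12 = $44.

44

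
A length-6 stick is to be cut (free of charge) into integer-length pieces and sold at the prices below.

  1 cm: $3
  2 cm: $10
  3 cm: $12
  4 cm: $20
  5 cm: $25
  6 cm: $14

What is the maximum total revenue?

Build r[k] bottom-up: r[k] = max over allowed piece i of (p[i] + r[k−i]).
r[1] = 3
r[2] = 10
r[3] = 13  (first piece 1, then r[2]=10)
r[4] = 20  (first piece 2, then r[2]=10)
r[5] = 25
r[6] = 30  (first piece 2, then r[4]=20)
One optimal cutting: 2 + 2 + 2 → $10 + $10 + $10 = $30.

30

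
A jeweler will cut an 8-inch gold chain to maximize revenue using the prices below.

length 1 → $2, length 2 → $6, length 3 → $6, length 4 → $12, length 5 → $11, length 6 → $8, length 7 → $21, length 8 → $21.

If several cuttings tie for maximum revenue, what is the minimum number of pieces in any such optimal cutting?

Build r[k] bottom-up: r[k] = max over allowed piece i of (p[i] + r[k−i]).
r[1] = 2
r[2] = 6
r[3] = 8  (first piece 1, then r[2]=6)
r[4] = 12  (first piece 2, then r[2]=6)
r[5] = 14  (first piece 1, then r[4]=12)
r[6] = 18  (first piece 2, then r[4]=12)
r[7] = 21
r[8] = 24  (first piece 2, then r[6]=18)
Maximum revenue is $24.
Now minimize piece count subject to staying optimal: for each k, pieces[k] = 1 + min over i with p[i]+r[k−i]=r[k] of pieces[k−i].
pieces[5] = 2
pieces[6] = 2
pieces[7] = 1
pieces[8] = 2

2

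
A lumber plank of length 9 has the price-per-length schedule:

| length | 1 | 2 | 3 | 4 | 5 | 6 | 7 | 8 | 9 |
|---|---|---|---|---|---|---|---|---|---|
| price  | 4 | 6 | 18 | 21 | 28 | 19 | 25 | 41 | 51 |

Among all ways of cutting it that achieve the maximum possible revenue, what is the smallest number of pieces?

3

Build r[k] bottom-up: r[k] = max over allowed piece i of (p[i] + r[k−i]).
r[1] = 4
r[2] = max(4+4, 6+0) = 8
r[3] = max(4+8, 6+4, 18+0) = 18
r[4] = max(4+18, 6+8, 18+4, 21+0) = 22
r[5] = max(4+22, 6+18, 18+8, 21+4, 28+0) = 28
r[6] = max(4+28, 6+22, 18+18, 21+8, 28+4, 19+0) = 36
r[7] = max(4+36, 6+28, 18+22, …, 19+4, 25+0) = 40
r[8] = max(4+40, 6+36, 18+28, …, 25+4, 41+0) = 46
r[9] = max(4+46, 6+40, 18+36, …, 41+4, 51+0) = 54
Maximum revenue is $54.
Now minimize piece count subject to staying optimal: for each k, pieces[k] = 1 + min over i with p[i]+r[k−i]=r[k] of pieces[k−i].
pieces[6] = 2
pieces[7] = 3
pieces[8] = 2
pieces[9] = 3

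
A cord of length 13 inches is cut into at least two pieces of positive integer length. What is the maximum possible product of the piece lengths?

108

Let f[k] be the best product for length k (with at least one cut). For each first piece i, the rest contributes max(k−i, f[k−i]).
f[2] = 1×max(1,0) = 1×1 = 1
f[3] = 1×max(2,1) = 1×2 = 2
f[4] = 2×max(2,1) = 2×2 = 4
f[5] = 2×max(3,2) = 2×3 = 6
f[6] = 3×max(3,2) = 3×3 = 9
f[7] = 2×max(5,6) = 2×6 = 12
f[8] = 2×max(6,9) = 2×9 = 18
f[9] = 3×max(6,9) = 3×9 = 27
f[10] = 2×max(8,18) = 2×18 = 36
f[11] = 2×max(9,27) = 2×27 = 54
f[12] = 3×max(9,27) = 3×27 = 81
f[13] = 2×max(11,54) = 2×54 = 108
One optimal split: 3 + 3 + 3 + 2 + 2; product 3×3×3×2×2 = 108.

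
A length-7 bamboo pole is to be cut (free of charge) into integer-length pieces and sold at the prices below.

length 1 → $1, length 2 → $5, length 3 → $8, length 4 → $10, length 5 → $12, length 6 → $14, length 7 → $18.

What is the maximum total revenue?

18

Consider every possible first cut. best[k] is the best of p[i]+best[k−i] over all sellable i≤k.
best[1] = 1
best[2] = 5
best[3] = 8
best[4] = 10  (first piece 2, then best[2]=5)
best[5] = 13  (first piece 2, then best[3]=8)
best[6] = 16  (first piece 3, then best[3]=8)
best[7] = 18  (first piece 2, then best[5]=13)
One optimal cutting: 3 + 2 + 2 → $8 + $5 + $5 = $18.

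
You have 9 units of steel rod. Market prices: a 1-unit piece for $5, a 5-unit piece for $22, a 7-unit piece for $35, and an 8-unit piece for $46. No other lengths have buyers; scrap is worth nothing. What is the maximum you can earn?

51

Consider every possible first cut. best[k] is the best of p[i]+best[k−i] over all sellable i≤k.
best[1] = 5
best[2] = 10  (first piece 1, then best[1]=5)
best[3] = 15  (first piece 1, then best[2]=10)
best[4] = 20  (first piece 1, then best[3]=15)
best[5] = max(5+20, 22+0) = 25
best[6] = max(5+25, 22+5) = 30
best[7] = max(5+30, 22+10, 35+0) = 35
best[8] = max(5+35, 22+15, 35+5, 46+0) = 46
best[9] = max(5+46, 22+20, 35+10, 46+5) = 51
One optimal cutting: 8 + 1 → $51.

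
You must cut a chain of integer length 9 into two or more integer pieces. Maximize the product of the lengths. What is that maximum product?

Fill g[k] for k=2..9: at each k try every first piece i and multiply by the better of (k−i) uncut or g[k−i].
g[2] = 1*max(1,0) = 1*1 = 1
g[3] = max(1*2, 2*1) = 2
g[4] = max(1*3, 2*2, 3*1) = 4
g[5] = max(1*4, 2*3, 3*2, 4*1) = 6
g[6] = max(1*6, 2*4, 3*3, 4*2, 5*1) = 9
g[7] = max(1*9, 2*6, 3*4, 4*3, 5*2, 6*1) = 12
g[8] = max(1*12, 2*9, 3*6, …, 6*2, 7*1) = 18
g[9] = max(1*18, 2*12, 3*9, …, 7*2, 8*1) = 27
One optimal split: 3 + 3 + 3; product 3*3*3 = 27.

27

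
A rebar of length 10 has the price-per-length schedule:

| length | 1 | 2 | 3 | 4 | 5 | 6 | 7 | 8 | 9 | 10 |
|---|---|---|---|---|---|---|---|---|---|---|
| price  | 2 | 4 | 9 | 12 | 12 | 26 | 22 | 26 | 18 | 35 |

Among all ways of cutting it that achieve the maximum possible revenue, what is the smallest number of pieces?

2

Build r[k] bottom-up: r[k] = max over allowed piece i of (p[i] + r[k−i]).
r[1] = 2
r[2] = max(2+2, 4+0) = 4
r[3] = max(2+4, 4+2, 9+0) = 9
r[4] = max(2+9, 4+4, 9+2, 12+0) = 12
r[5] = max(2+12, 4+9, 9+4, 12+2, 12+0) = 14
r[6] = max(2+14, 4+12, 9+9, 12+4, 12+2, 26+0) = 26
r[7] = max(2+26, 4+14, 9+12, …, 26+2, 22+0) = 28
r[8] = max(2+28, 4+26, 9+14, …, 22+2, 26+0) = 30
r[9] = max(2+30, 4+28, 9+26, …, 26+2, 18+0) = 35
r[10] = max(2+35, 4+30, 9+28, …, 18+2, 35+0) = 38
Maximum revenue is ₹38.
Now minimize piece count subject to staying optimal: for each k, pieces[k] = 1 + min over i with p[i]+r[k−i]=r[k] of pieces[k−i].
pieces[7] = 2
pieces[8] = 2
pieces[9] = 2
pieces[10] = 2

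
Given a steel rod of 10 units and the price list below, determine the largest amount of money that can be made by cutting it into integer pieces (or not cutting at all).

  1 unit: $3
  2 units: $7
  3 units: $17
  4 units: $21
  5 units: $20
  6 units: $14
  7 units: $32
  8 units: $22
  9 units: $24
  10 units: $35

Consider every possible first cut. r[k] is the best of p[i]+r[k−i] over all sellable i≤k.
r[1] = 3
r[2] = max(3+3, 7+0) = 7
r[3] = max(3+7, 7+3, 17+0) = 17
r[4] = max(3+17, 7+7, 17+3, 21+0) = 21
r[5] = max(3+21, 7+17, 17+7, 21+3, 20+0) = 24
r[6] = max(3+24, 7+21, 17+17, 21+7, 20+3, 14+0) = 34
r[7] = max(3+34, 7+24, 17+21, …, 14+3, 32+0) = 38
r[8] = max(3+38, 7+34, 17+24, …, 32+3, 22+0) = 42
r[9] = max(3+42, 7+38, 17+34, …, 22+3, 24+0) = 51
r[10] = max(3+51, 7+42, 17+38, …, 24+3, 35+0) = 55
One optimal cutting: 4 + 3 + 3 → $21 + $17 + $17 = $55.

55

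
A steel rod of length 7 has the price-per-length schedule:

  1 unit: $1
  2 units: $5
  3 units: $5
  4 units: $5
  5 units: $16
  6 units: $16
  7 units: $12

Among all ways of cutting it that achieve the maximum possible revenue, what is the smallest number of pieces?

Build r[k] bottom-up: r[k] = max over allowed piece i of (p[i] + r[k−i]).
r[1] = 1
r[2] = max(1+1, 5+0) = 5
r[3] = max(1+5, 5+1, 5+0) = 6
r[4] = max(1+6, 5+5, 5+1, 5+0) = 10
r[5] = max(1+10, 5+6, 5+5, 5+1, 16+0) = 16
r[6] = max(1+16, 5+10, 5+6, 5+5, 16+1, 16+0) = 17
r[7] = max(1+17, 5+16, 5+10, …, 16+1, 12+0) = 21
Maximum revenue is $21.
Now minimize piece count subject to staying optimal: for each k, pieces[k] = 1 + min over i with p[i]+r[k−i]=r[k] of pieces[k−i].
pieces[4] = 2
pieces[5] = 1
pieces[6] = 2
pieces[7] = 2

2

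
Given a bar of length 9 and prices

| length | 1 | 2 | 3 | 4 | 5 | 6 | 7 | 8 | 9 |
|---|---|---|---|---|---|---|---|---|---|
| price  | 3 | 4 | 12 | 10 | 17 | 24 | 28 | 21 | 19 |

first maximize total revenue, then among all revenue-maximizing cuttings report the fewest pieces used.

2

Let r[k] be the best obtainable value from length k. For each k, try every first piece i and keep the best of price[i] + r[k−i].
r[1] = 3
r[2] = 6  (first piece 1, then r[1]=3)
r[3] = 12
r[4] = 15  (first piece 1, then r[3]=12)
r[5] = 18  (first piece 1, then r[4]=15)
r[6] = 24  (first piece 3, then r[3]=12)
r[7] = 28
r[8] = 31  (first piece 1, then r[7]=28)
r[9] = 36  (first piece 3, then r[6]=24)
Maximum revenue is €36.
Now minimize piece count subject to staying optimal: for each k, pieces[k] = 1 + min over i with p[i]+r[k−i]=r[k] of pieces[k−i].
pieces[6] = 1
pieces[7] = 1
pieces[8] = 2
pieces[9] = 2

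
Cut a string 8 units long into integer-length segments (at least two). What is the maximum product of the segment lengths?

Define f[k] = max over 1≤i<k of i · max(k−i, f[k−i]); the inner max lets the remainder stay uncut if that's better.
f[2] = 1·max(1,0) = 1·1 = 1
f[3] = max(1·2, 2·1) = 2
f[4] = max(1·3, 2·2, 3·1) = 4
f[5] = max(1·4, 2·3, 3·2, 4·1) = 6
f[6] = max(1·6, 2·4, 3·3, 4·2, 5·1) = 9
f[7] = max(1·9, 2·6, 3·4, 4·3, 5·2, 6·1) = 12
f[8] = max(1·12, 2·9, 3·6, …, 6·2, 7·1) = 18
One optimal split: 3 + 3 + 2; product 3·3·2 = 18.

18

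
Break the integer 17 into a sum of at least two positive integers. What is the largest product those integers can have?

486

Define f[k] = max over 1≤i<k of i · max(k−i, f[k−i]); the inner max lets the remainder stay uncut if that's better.
f[2] = 1*max(1,0) = 1*1 = 1
f[3] = max(1*2, 2*1) = 2
f[4] = max(1*3, 2*2, 3*1) = 4
f[5] = max(1*4, 2*3, 3*2, 4*1) = 6
f[6] = max(1*6, 2*4, 3*3, 4*2, 5*1) = 9
f[7] = max(1*9, 2*6, 3*4, 4*3, 5*2, 6*1) = 12
f[8] = max(1*12, 2*9, 3*6, …, 6*2, 7*1) = 18
f[9] = max(1*18, 2*12, 3*9, …, 7*2, 8*1) = 27
f[10] = max(1*27, 2*18, 3*12, …, 8*2, 9*1) = 36
f[11] = max(1*36, 2*27, 3*18, …, 9*2, 10*1) = 54
f[12] = max(1*54, 2*36, 3*27, …, 10*2, 11*1) = 81
f[13] = max(1*81, 2*54, 3*36, …, 11*2, 12*1) = 108
f[14] = max(1*108, 2*81, 3*54, …, 12*2, 13*1) = 162
f[15] = max(1*162, 2*108, 3*81, …, 13*2, 14*1) = 243
f[16] = max(1*243, 2*162, 3*108, …, 14*2, 15*1) = 324
f[17] = max(1*324, 2*243, 3*162, …, 15*2, 16*1) = 486
One optimal split: 3 + 3 + 3 + 3 + 3 + 2; product 3*3*3*3*3*2 = 486.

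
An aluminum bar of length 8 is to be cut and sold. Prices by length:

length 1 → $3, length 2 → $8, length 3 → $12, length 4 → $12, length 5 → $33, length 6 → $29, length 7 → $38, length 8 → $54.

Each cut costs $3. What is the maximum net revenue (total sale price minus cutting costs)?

54

Build net[k] bottom-up: net[k] = max over allowed piece i of (p[i] + net[k−i]) − 3 per cut.
net[1] = 3
net[2] = max(3+3-3, 8+0) = 8
net[3] = max(3+8-3, 8+3-3, 12+0) = 12
net[4] = max(3+12-3, 8+8-3, 12+3-3, 12+0) = 13
net[5] = max(3+13-3, 8+12-3, 12+8-3, 12+3-3, 33+0) = 33
net[6] = max(3+33-3, 8+13-3, 12+12-3, 12+8-3, 33+3-3, 29+0) = 33
net[7] = max(3+33-3, 8+33-3, 12+13-3, …, 29+3-3, 38+0) = 38
net[8] = max(3+38-3, 8+33-3, 12+33-3, …, 38+3-3, 54+0) = 54
Best is to make no cuts and sell whole for $54.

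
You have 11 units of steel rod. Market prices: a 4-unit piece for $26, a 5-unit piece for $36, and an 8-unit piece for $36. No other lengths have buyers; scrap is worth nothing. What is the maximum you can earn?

Consider every possible first cut. best[k] is the best of p[i]+best[k−i] over all sellable i≤k.
best[1] = 0
best[2] = 0
best[3] = 0
best[4] = 26
best[5] = 36
best[6] = 36
best[7] = 36
best[8] = 52  (first piece 4, then best[4]=26)
best[9] = 62  (first piece 4, then best[5]=36)
best[10] = 72  (first piece 5, then best[5]=36)
best[11] = 72
One optimal cutting: pieces 5 + 5 with 1 unit of scrap → $72.

72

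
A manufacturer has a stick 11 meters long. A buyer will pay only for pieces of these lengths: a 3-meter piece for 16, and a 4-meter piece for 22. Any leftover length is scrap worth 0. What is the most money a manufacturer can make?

60

Consider every possible first cut. f[k] is the best of p[i]+f[k−i] over all sellable i≤k.
f[1] = 0
f[2] = 0
f[3] = 16
f[4] = 22
f[5] = 22
f[6] = 32  (first piece 3, then f[3]=16)
f[7] = 38  (first piece 3, then f[4]=22)
f[8] = 44  (first piece 4, then f[4]=22)
f[9] = 48  (first piece 3, then f[6]=32)
f[10] = 54  (first piece 3, then f[7]=38)
f[11] = 60  (first piece 3, then f[8]=44)
One optimal cutting: 4 + 4 + 3 → 60.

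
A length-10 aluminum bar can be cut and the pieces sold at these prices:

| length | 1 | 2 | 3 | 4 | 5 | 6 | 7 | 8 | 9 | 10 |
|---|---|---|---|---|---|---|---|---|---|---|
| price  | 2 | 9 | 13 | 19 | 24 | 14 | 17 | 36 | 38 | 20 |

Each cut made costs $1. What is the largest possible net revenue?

47

Build net[k] bottom-up: net[k] = max over allowed piece i of (p[i] + net[k−i]) − 1 per cut.
net[1] = 2
net[2] = 9
net[3] = 13
net[4] = 19
net[5] = 24
net[6] = 27  (first piece 2, then net[4]=19)
net[7] = 32  (first piece 2, then net[5]=24)
net[8] = 37  (first piece 4, then net[4]=19)
net[9] = 42  (first piece 4, then net[5]=24)
net[10] = 47  (first piece 5, then net[5]=24)
One optimal plan: pieces 5 + 5 (1 cut) → $48 − $1 = $47.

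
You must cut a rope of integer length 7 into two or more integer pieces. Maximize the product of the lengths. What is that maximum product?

12

Define prod[k] = max over 1≤i<k of i · max(k−i, prod[k−i]); the inner max lets the remainder stay uncut if that's better.
prod[2] = 1×max(1,0) = 1×1 = 1
prod[3] = 1×max(2,1) = 1×2 = 2
prod[4] = 2×max(2,1) = 2×2 = 4
prod[5] = 2×max(3,2) = 2×3 = 6
prod[6] = 3×max(3,2) = 3×3 = 9
prod[7] = 2×max(5,6) = 2×6 = 12
One optimal split: 3 + 2 + 2; product 3×2×2 = 12.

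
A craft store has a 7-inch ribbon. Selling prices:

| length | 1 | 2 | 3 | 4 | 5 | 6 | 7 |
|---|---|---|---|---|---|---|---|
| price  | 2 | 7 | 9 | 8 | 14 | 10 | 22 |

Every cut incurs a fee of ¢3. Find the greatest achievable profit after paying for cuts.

Consider every possible first cut. r[k] is the best of p[i]+r[k−i] over all sellable i≤k, charging 3 whenever i<k.
r[1] = 2
r[2] = max(2+2-3, 7+0) = 7
r[3] = max(2+7-3, 7+2-3, 9+0) = 9
r[4] = max(2+9-3, 7+7-3, 9+2-3, 8+0) = 11
r[5] = max(2+11-3, 7+9-3, 9+7-3, 8+2-3, 14+0) = 14
r[6] = max(2+14-3, 7+11-3, 9+9-3, 8+7-3, 14+2-3, 10+0) = 15
r[7] = max(2+15-3, 7+14-3, 9+11-3, …, 10+2-3, 22+0) = 22
Best is to make no cuts and sell whole for ¢22.

22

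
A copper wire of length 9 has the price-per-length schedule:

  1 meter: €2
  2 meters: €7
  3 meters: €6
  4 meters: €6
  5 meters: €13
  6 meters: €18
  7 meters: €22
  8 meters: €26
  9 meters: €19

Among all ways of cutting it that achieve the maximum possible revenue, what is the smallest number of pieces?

5

Build r[k] bottom-up: r[k] = max over allowed piece i of (p[i] + r[k−i]).
r[1] = 2
r[2] = max(2+2, 7+0) = 7
r[3] = max(2+7, 7+2, 6+0) = 9
r[4] = max(2+9, 7+7, 6+2, 6+0) = 14
r[5] = max(2+14, 7+9, 6+7, 6+2, 13+0) = 16
r[6] = max(2+16, 7+14, 6+9, 6+7, 13+2, 18+0) = 21
r[7] = max(2+21, 7+16, 6+14, …, 18+2, 22+0) = 23
r[8] = max(2+23, 7+21, 6+16, …, 22+2, 26+0) = 28
r[9] = max(2+28, 7+23, 6+21, …, 26+2, 19+0) = 30
Maximum revenue is €30.
Now minimize piece count subject to staying optimal: for each k, pieces[k] = 1 + min over i with p[i]+r[k−i]=r[k] of pieces[k−i].
pieces[6] = 3
pieces[7] = 4
pieces[8] = 4
pieces[9] = 5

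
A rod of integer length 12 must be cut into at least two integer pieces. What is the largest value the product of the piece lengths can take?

Let P[k] be the best product for length k (with at least one cut). For each first piece i, the rest contributes max(k−i, P[k−i]).
P[2] = 1×max(1,0) = 1×1 = 1
P[3] = max(1×2, 2×1) = 2
P[4] = max(1×3, 2×2, 3×1) = 4
P[5] = max(1×4, 2×3, 3×2, 4×1) = 6
P[6] = max(1×6, 2×4, 3×3, 4×2, 5×1) = 9
P[7] = max(1×9, 2×6, 3×4, 4×3, 5×2, 6×1) = 12
P[8] = max(1×12, 2×9, 3×6, …, 6×2, 7×1) = 18
P[9] = max(1×18, 2×12, 3×9, …, 7×2, 8×1) = 27
P[10] = max(1×27, 2×18, 3×12, …, 8×2, 9×1) = 36
P[11] = max(1×36, 2×27, 3×18, …, 9×2, 10×1) = 54
P[12] = max(1×54, 2×36, 3×27, …, 10×2, 11×1) = 81
One optimal split: 3 + 3 + 3 + 3; product 3×3×3×3 = 81.

81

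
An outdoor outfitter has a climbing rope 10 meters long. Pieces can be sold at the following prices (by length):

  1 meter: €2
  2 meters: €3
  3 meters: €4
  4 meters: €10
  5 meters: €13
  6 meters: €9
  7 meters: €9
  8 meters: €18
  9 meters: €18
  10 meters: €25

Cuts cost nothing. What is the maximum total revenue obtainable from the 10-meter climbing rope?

Let v[k] be the best obtainable value from length k. For each k, try every first piece i and keep the best of price[i] + v[k−i].
v[1] = 2
v[2] = max(2+2, 3+0) = 4
v[3] = max(2+4, 3+2, 4+0) = 6
v[4] = max(2+6, 3+4, 4+2, 10+0) = 10
v[5] = max(2+10, 3+6, 4+4, 10+2, 13+0) = 13
v[6] = max(2+13, 3+10, 4+6, 10+4, 13+2, 9+0) = 15
v[7] = max(2+15, 3+13, 4+10, …, 9+2, 9+0) = 17
v[8] = max(2+17, 3+15, 4+13, …, 9+2, 18+0) = 20
v[9] = max(2+20, 3+17, 4+15, …, 18+2, 18+0) = 23
v[10] = max(2+23, 3+20, 4+17, …, 18+2, 25+0) = 26
One optimal cutting: 5 + 5 → €13 + €13 = €26.

26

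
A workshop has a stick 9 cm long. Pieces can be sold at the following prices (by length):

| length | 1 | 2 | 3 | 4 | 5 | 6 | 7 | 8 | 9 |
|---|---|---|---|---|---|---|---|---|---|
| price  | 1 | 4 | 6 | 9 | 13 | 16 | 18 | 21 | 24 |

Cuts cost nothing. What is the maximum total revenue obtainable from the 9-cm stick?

24

Let R[k] be the best obtainable value from length k. For each k, try every first piece i and keep the best of price[i] + R[k−i].
R[1] = 1
R[2] = max(1+1, 4+0) = 4
R[3] = max(1+4, 4+1, 6+0) = 6
R[4] = max(1+6, 4+4, 6+1, 9+0) = 9
R[5] = max(1+9, 4+6, 6+4, 9+1, 13+0) = 13
R[6] = max(1+13, 4+9, 6+6, 9+4, 13+1, 16+0) = 16
R[7] = max(1+16, 4+13, 6+9, …, 16+1, 18+0) = 18
R[8] = max(1+18, 4+16, 6+13, …, 18+1, 21+0) = 21
R[9] = max(1+21, 4+18, 6+16, …, 21+1, 24+0) = 24
Best is to sell the whole 9-cm piece uncut for 24.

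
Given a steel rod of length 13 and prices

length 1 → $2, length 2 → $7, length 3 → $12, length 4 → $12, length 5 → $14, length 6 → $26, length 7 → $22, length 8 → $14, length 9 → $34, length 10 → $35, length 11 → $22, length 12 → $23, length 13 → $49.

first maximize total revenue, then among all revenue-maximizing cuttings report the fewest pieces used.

Build r[k] bottom-up: r[k] = max over allowed piece i of (p[i] + r[k−i]).
r[1] = 2
r[2] = max(2+2, 7+0) = 7
r[3] = max(2+7, 7+2, 12+0) = 12
r[4] = max(2+12, 7+7, 12+2, 12+0) = 14
r[5] = max(2+14, 7+12, 12+7, 12+2, 14+0) = 19
r[6] = max(2+19, 7+14, 12+12, 12+7, 14+2, 26+0) = 26
r[7] = max(2+26, 7+19, 12+14, …, 26+2, 22+0) = 28
r[8] = max(2+28, 7+26, 12+19, …, 22+2, 14+0) = 33
r[9] = max(2+33, 7+28, 12+26, …, 14+2, 34+0) = 38
r[10] = max(2+38, 7+33, 12+28, …, 34+2, 35+0) = 40
r[11] = max(2+40, 7+38, 12+33, …, 35+2, 22+0) = 45
r[12] = max(2+45, 7+40, 12+38, …, 22+2, 23+0) = 52
r[13] = max(2+52, 7+45, 12+40, …, 23+2, 49+0) = 54
Maximum revenue is $54.
Now minimize piece count subject to staying optimal: for each k, pieces[k] = 1 + min over i with p[i]+r[k−i]=r[k] of pieces[k−i].
pieces[10] = 3
pieces[11] = 3
pieces[12] = 2
pieces[13] = 3

3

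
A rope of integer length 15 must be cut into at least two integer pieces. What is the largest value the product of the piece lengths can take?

243

Define P[k] = max over 1≤i<k of i · max(k−i, P[k−i]); the inner max lets the remainder stay uncut if that's better.
P[2] = 1*max(1,0) = 1*1 = 1
P[3] = 1*max(2,1) = 1*2 = 2
P[4] = 2*max(2,1) = 2*2 = 4
P[5] = 2*max(3,2) = 2*3 = 6
P[6] = 3*max(3,2) = 3*3 = 9
P[7] = 2*max(5,6) = 2*6 = 12
P[8] = 2*max(6,9) = 2*9 = 18
P[9] = 3*max(6,9) = 3*9 = 27
P[10] = 2*max(8,18) = 2*18 = 36
P[11] = 2*max(9,27) = 2*27 = 54
P[12] = 3*max(9,27) = 3*27 = 81
P[13] = 2*max(11,54) = 2*54 = 108
P[14] = 2*max(12,81) = 2*81 = 162
P[15] = 3*max(12,81) = 3*81 = 243
One optimal split: 3 + 3 + 3 + 3 + 3; product 3*3*3*3*3 = 243.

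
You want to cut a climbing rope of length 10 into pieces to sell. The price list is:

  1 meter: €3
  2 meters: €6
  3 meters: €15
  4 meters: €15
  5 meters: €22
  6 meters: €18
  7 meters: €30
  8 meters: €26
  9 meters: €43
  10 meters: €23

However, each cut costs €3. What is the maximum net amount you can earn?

Build net[k] bottom-up: net[k] = max over allowed piece i of (p[i] + net[k−i]) − 3 per cut.
net[1] = 3
net[2] = 6
net[3] = 15
net[4] = 15  (first piece 1, then net[3]=15)
net[5] = 22
net[6] = 27  (first piece 3, then net[3]=15)
net[7] = 30
net[8] = 34  (first piece 3, then net[5]=22)
net[9] = 43
net[10] = 43  (first piece 1, then net[9]=43)
One optimal plan: pieces 9 + 1 (1 cut) → €46 − €3 = €43.

43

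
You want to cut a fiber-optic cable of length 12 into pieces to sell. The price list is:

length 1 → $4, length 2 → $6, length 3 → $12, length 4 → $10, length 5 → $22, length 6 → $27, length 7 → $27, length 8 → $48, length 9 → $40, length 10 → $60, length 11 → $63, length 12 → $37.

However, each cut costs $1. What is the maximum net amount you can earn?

66

Let r[k] be the best obtainable value from length k. For each k, try every first piece i and keep the best of price[i] + r[k−i] minus the 1 cut fee when i<k.
r[1] = 4
r[2] = 7  (first piece 1, then r[1]=4)
r[3] = 12
r[4] = 15  (first piece 1, then r[3]=12)
r[5] = 22
r[6] = 27
r[7] = 30  (first piece 1, then r[6]=27)
r[8] = 48
r[9] = 51  (first piece 1, then r[8]=48)
r[10] = 60
r[11] = 63  (first piece 1, then r[10]=60)
r[12] = 66  (first piece 1, then r[11]=63)
One optimal plan: pieces 10 + 1 + 1 (2 cuts) → $68 − $2 = $66.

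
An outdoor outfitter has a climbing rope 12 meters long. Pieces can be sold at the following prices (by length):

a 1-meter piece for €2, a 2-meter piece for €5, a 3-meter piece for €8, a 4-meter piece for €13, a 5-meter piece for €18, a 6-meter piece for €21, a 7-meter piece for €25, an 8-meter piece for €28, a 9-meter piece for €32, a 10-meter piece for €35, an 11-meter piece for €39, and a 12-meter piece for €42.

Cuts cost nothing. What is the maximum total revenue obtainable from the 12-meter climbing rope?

43

Build R[k] bottom-up: R[k] = max over allowed piece i of (p[i] + R[k−i]).
R[1] = 2
R[2] = max(2+2, 5+0) = 5
R[3] = max(2+5, 5+2, 8+0) = 8
R[4] = max(2+8, 5+5, 8+2, 13+0) = 13
R[5] = max(2+13, 5+8, 8+5, 13+2, 18+0) = 18
R[6] = max(2+18, 5+13, 8+8, 13+5, 18+2, 21+0) = 21
R[7] = max(2+21, 5+18, 8+13, …, 21+2, 25+0) = 25
R[8] = max(2+25, 5+21, 8+18, …, 25+2, 28+0) = 28
R[9] = max(2+28, 5+25, 8+21, …, 28+2, 32+0) = 32
R[10] = max(2+32, 5+28, 8+25, …, 32+2, 35+0) = 36
R[11] = max(2+36, 5+32, 8+28, …, 35+2, 39+0) = 39
R[12] = max(2+39, 5+36, 8+32, …, 39+2, 42+0) = 43
One optimal cutting: 7 + 5 → €25 + €18 = €43.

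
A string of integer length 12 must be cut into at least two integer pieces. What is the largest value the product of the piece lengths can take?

Let g[k] be the best product for length k (with at least one cut). For each first piece i, the rest contributes max(k−i, g[k−i]).
g[2] = 1×max(1,0) = 1×1 = 1
g[3] = max(1×2, 2×1) = 2
g[4] = max(1×3, 2×2, 3×1) = 4
g[5] = max(1×4, 2×3, 3×2, 4×1) = 6
g[6] = max(1×6, 2×4, 3×3, 4×2, 5×1) = 9
g[7] = max(1×9, 2×6, 3×4, 4×3, 5×2, 6×1) = 12
g[8] = max(1×12, 2×9, 3×6, …, 6×2, 7×1) = 18
g[9] = max(1×18, 2×12, 3×9, …, 7×2, 8×1) = 27
g[10] = max(1×27, 2×18, 3×12, …, 8×2, 9×1) = 36
g[11] = max(1×36, 2×27, 3×18, …, 9×2, 10×1) = 54
g[12] = max(1×54, 2×36, 3×27, …, 10×2, 11×1) = 81
One optimal split: 3 + 3 + 3 + 3; product 3×3×3×3 = 81.

81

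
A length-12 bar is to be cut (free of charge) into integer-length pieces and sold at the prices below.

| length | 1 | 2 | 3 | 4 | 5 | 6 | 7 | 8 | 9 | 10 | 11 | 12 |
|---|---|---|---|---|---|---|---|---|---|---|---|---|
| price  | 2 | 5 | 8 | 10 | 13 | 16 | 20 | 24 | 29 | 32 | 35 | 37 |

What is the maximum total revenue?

37

Consider every possible first cut. best[k] is the best of p[i]+best[k−i] over all sellable i≤k.
best[1] = 2
best[2] = max(2+2, 5+0) = 5
best[3] = max(2+5, 5+2, 8+0) = 8
best[4] = max(2+8, 5+5, 8+2, 10+0) = 10
best[5] = max(2+10, 5+8, 8+5, 10+2, 13+0) = 13
best[6] = max(2+13, 5+10, 8+8, 10+5, 13+2, 16+0) = 16
best[7] = max(2+16, 5+13, 8+10, …, 16+2, 20+0) = 20
best[8] = max(2+20, 5+16, 8+13, …, 20+2, 24+0) = 24
best[9] = max(2+24, 5+20, 8+16, …, 24+2, 29+0) = 29
best[10] = max(2+29, 5+24, 8+20, …, 29+2, 32+0) = 32
best[11] = max(2+32, 5+29, 8+24, …, 32+2, 35+0) = 35
best[12] = max(2+35, 5+32, 8+29, …, 35+2, 37+0) = 37
One optimal cutting: 11 + 1 → 35 + 2 = 37.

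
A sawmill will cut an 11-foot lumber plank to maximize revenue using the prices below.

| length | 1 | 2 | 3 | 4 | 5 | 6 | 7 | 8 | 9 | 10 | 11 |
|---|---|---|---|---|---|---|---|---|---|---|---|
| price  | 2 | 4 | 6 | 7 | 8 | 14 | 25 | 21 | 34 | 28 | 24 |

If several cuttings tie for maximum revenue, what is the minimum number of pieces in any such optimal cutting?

Let r[k] be the best obtainable value from length k. For each k, try every first piece i and keep the best of price[i] + r[k−i].
r[1] = 2
r[2] = max(2+2, 4+0) = 4
r[3] = max(2+4, 4+2, 6+0) = 6
r[4] = max(2+6, 4+4, 6+2, 7+0) = 8
r[5] = max(2+8, 4+6, 6+4, 7+2, 8+0) = 10
r[6] = max(2+10, 4+8, 6+6, 7+4, 8+2, 14+0) = 14
r[7] = max(2+14, 4+10, 6+8, …, 14+2, 25+0) = 25
r[8] = max(2+25, 4+14, 6+10, …, 25+2, 21+0) = 27
r[9] = max(2+27, 4+25, 6+14, …, 21+2, 34+0) = 34
r[10] = max(2+34, 4+27, 6+25, …, 34+2, 28+0) = 36
r[11] = max(2+36, 4+34, 6+27, …, 28+2, 24+0) = 38
Maximum revenue is $38.
Now minimize piece count subject to staying optimal: for each k, pieces[k] = 1 + min over i with p[i]+r[k−i]=r[k] of pieces[k−i].
pieces[8] = 2
pieces[9] = 1
pieces[10] = 2
pieces[11] = 2

2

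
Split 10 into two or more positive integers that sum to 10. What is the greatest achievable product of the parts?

36

Let f[k] be the best product for length k (with at least one cut). For each first piece i, the rest contributes max(k−i, f[k−i]).
f[2] = 1*max(1,0) = 1*1 = 1
f[3] = 1*max(2,1) = 1*2 = 2
f[4] = 2*max(2,1) = 2*2 = 4
f[5] = 2*max(3,2) = 2*3 = 6
f[6] = 3*max(3,2) = 3*3 = 9
f[7] = 2*max(5,6) = 2*6 = 12
f[8] = 2*max(6,9) = 2*9 = 18
f[9] = 3*max(6,9) = 3*9 = 27
f[10] = 2*max(8,18) = 2*18 = 36
One optimal split: 3 + 3 + 2 + 2; product 3*3*2*2 = 36.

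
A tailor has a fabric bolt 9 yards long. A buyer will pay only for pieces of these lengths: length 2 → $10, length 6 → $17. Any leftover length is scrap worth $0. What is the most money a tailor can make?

40

Let best[k] be the best obtainable value from length k. For each k, try every first piece i and keep the best of price[i] + best[k−i].
best[1] = 0
best[2] = 10
best[3] = 10
best[4] = 20  (first piece 2, then best[2]=10)
best[5] = 20
best[6] = 30  (first piece 2, then best[4]=20)
best[7] = 30
best[8] = 40  (first piece 2, then best[6]=30)
best[9] = 40
One optimal cutting: pieces 2 + 2 + 2 + 2 with 1 yard of scrap → $40.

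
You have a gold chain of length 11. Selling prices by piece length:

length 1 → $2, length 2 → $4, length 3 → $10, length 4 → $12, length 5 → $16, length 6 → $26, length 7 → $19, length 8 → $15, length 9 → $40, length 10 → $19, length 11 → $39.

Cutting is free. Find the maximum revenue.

Let r[k] be the best obtainable value from length k. For each k, try every first piece i and keep the best of price[i] + r[k−i].
r[1] = 2
r[2] = max(2+2, 4+0) = 4
r[3] = max(2+4, 4+2, 10+0) = 10
r[4] = max(2+10, 4+4, 10+2, 12+0) = 12
r[5] = max(2+12, 4+10, 10+4, 12+2, 16+0) = 16
r[6] = max(2+16, 4+12, 10+10, 12+4, 16+2, 26+0) = 26
r[7] = max(2+26, 4+16, 10+12, …, 26+2, 19+0) = 28
r[8] = max(2+28, 4+26, 10+16, …, 19+2, 15+0) = 30
r[9] = max(2+30, 4+28, 10+26, …, 15+2, 40+0) = 40
r[10] = max(2+40, 4+30, 10+28, …, 40+2, 19+0) = 42
r[11] = max(2+42, 4+40, 10+30, …, 19+2, 39+0) = 44
One optimal cutting: 9 + 1 + 1 → $40 + $2 + $2 = $44.

44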